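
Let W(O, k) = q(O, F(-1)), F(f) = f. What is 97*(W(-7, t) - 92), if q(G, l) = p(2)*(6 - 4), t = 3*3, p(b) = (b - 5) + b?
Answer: -9118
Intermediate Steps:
p(b) = -5 + 2*b (p(b) = (-5 + b) + b = -5 + 2*b)
t = 9
q(G, l) = -2 (q(G, l) = (-5 + 2*2)*(6 - 4) = (-5 + 4)*2 = -1*2 = -2)
W(O, k) = -2
97*(W(-7, t) - 92) = 97*(-2 - 92) = 97*(-94) = -9118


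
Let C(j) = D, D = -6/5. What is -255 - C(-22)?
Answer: -1269/5 ≈ -253.80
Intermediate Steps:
D = -6/5 (D = -6*⅕ = -6/5 ≈ -1.2000)
C(j) = -6/5
-255 - C(-22) = -255 - 1*(-6/5) = -255 + 6/5 = -1269/5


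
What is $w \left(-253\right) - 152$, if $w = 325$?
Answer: $-82377$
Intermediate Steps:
$w \left(-253\right) - 152 = 325 \left(-253\right) - 152 = -82225 - 152 = -82377$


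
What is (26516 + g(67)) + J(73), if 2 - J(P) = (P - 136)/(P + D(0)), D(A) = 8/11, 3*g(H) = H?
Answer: 64574710/2433 ≈ 26541.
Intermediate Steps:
g(H) = H/3
D(A) = 8/11 (D(A) = 8*(1/11) = 8/11)
J(P) = 2 - (-136 + P)/(8/11 + P) (J(P) = 2 - (P - 136)/(P + 8/11) = 2 - (-136 + P)/(8/11 + P))
(26516 + g(67)) + J(73) = (26516 + (⅓)*67) + (1512 + 11*73)/(8 + 11*73) = (26516 + 67/3) + (1512 + 803)/(8 + 803) = 79615/3 + 2315/811 = 64574710/2433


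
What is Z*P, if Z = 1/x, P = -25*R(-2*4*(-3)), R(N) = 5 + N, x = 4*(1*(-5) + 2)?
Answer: 725/12 ≈ 60.417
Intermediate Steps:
x = -12 (x = 4*(-5 + 2) = 4*(-3) = -12)
P = -725 (P = -25*(5 - 2*4*(-3)) = -25*(5 - 8*(-3)) = -25*(5 + 24) = -25*29 = -725)
Z = -1/12 (Z = 1/(-12) = -1/12 ≈ -0.083333)
Z*P = -1/12*(-725) = 725/12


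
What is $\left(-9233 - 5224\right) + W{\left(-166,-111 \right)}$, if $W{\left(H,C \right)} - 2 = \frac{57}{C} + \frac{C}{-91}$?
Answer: $- \frac{48667607}{3367} \approx -14454.0$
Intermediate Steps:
$W{\left(H,C \right)} = 2 + \frac{57}{C} - \frac{C}{91}$ ($W{\left(H,C \right)} = 2 + \left(\frac{57}{C} + \frac{C}{-91}\right) = 2 + \left(\frac{57}{C} + C \left(- \frac{1}{91}\right)\right) = 2 - \left(- \frac{57}{C} + \frac{C}{91}\right) = 2 + \frac{57}{C} - \frac{C}{91}$)
$\left(-9233 - 5224\right) + W{\left(-166,-111 \right)} = \left(-9233 - 5224\right) + \left(2 + \frac{57}{-111} - - \frac{111}{91}\right) = -14457 + \left(2 + 57 \left(- \frac{1}{111}\right) + \frac{111}{91}\right) = -14457 + \left(2 - \frac{19}{37} + \frac{111}{91}\right) = -14457 + \frac{9112}{3367} = - \frac{48667607}{3367}$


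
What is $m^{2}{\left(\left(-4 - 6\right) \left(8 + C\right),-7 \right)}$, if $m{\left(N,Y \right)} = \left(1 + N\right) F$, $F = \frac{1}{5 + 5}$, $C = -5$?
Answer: $\frac{841}{100} \approx 8.41$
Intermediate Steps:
$F = \frac{1}{10} \approx 0.1$
$m{\left(N,Y \right)} = \frac{1}{10} + \frac{N}{10}$ ($m{\left(N,Y \right)} = \left(1 + N\right) \frac{1}{10} = \frac{1}{10} + \frac{N}{10}$)
$m^{2}{\left(\left(-4 - 6\right) \left(8 + C\right),-7 \right)} = \left(\frac{1}{10} + \frac{\left(-4 - 6\right) \left(8 - 5\right)}{10}\right)^{2} = \left(\frac{1}{10} + \frac{\left(-10\right) 3}{10}\right)^{2} = \left(\frac{1}{10} + \frac{1}{10} \left(-30\right)\right)^{2} = \left(\frac{1}{10} - 3\right)^{2} = \left(- \frac{29}{10}\right)^{2} = \frac{841}{100}$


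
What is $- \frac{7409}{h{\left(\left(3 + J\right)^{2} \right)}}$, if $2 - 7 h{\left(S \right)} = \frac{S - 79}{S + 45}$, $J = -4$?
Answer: $- \frac{1192849}{85} \approx -14034.0$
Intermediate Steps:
$h{\left(S \right)} = \frac{2}{7} - \frac{-79 + S}{7 \left(45 + S\right)}$ ($h{\left(S \right)} = \frac{2}{7} - \frac{\left(S - 79\right) \frac{1}{S + 45}}{7} = \frac{2}{7} - \frac{\left(-79 + S\right) \frac{1}{45 + S}}{7} = \frac{2}{7} - \frac{\frac{1}{45 + S} \left(-79 + S\right)}{7} = \frac{2}{7} - \frac{-79 + S}{7 \left(45 + S\right)}$)
$- \frac{7409}{h{\left(\left(3 + J\right)^{2} \right)}} = - \frac{7409}{\frac{1}{7} \frac{1}{45 + \left(3 - 4\right)^{2}} \left(169 + \left(3 - 4\right)^{2}\right)} = - \frac{7409}{\frac{1}{7} \frac{1}{45 + \left(-1\right)^{2}} \left(169 + \left(-1\right)^{2}\right)} = - \frac{7409}{\frac{1}{7} \frac{1}{45 + 1} \left(169 + 1\right)} = - \frac{7409}{\frac{1}{7} \cdot \frac{1}{46} \cdot 170} = - \frac{7409}{\frac{85}{161}} = \left(-7409\right) \frac{161}{85} = - \frac{1192849}{85}$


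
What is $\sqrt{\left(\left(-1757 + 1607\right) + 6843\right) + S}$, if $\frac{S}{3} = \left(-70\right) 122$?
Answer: $3 i \sqrt{2103} \approx 137.58 i$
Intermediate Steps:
$S = -25620$ ($S = 3 \left(\left(-70\right) 122\right) = 3 \left(-8540\right) = -25620$)
$\sqrt{\left(\left(-1757 + 1607\right) + 6843\right) + S} = \sqrt{\left(\left(-1757 + 1607\right) + 6843\right) - 25620} = \sqrt{\left(-150 + 6843\right) - 25620} = \sqrt{6693 - 25620} = \sqrt{-18927} = 3 i \sqrt{2103}$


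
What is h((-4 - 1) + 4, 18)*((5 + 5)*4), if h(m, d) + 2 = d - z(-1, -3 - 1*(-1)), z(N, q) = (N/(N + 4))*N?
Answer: 1880/3 ≈ 626.67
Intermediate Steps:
z(N, q) = N**2/(4 + N) (z(N, q) = (N/(4 + N))*N = N**2/(4 + N))
h(m, d) = -7/3 + d (h(m, d) = -2 + (d - (-1)**2/(4 - 1)) = -2 + (d - 1/3) = -2 + (-1/3 + d) = -7/3 + d)
h((-4 - 1) + 4, 18)*((5 + 5)*4) = (-7/3 + 18)*((5 + 5)*4) = 47*(10*4)/3 = (47/3)*40 = 1880/3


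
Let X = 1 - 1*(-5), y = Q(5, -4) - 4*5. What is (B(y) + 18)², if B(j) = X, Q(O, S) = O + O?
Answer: 576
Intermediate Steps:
Q(O, S) = 2*O
y = -10 (y = 2*5 - 4*5 = 10 - 20 = -10)
X = 6 (X = 1 + 5 = 6)
B(j) = 6
(B(y) + 18)² = (6 + 18)² = 24² = 576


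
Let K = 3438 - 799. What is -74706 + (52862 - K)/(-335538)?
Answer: -8355584017/111846 ≈ -74706.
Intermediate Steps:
K = 2639
-74706 + (52862 - K)/(-335538) = -74706 + (52862 - 1*2639)/(-335538) = -74706 + (52862 - 2639)*(-1/335538) = -74706 + 50223*(-1/335538) = -74706 - 16741/111846 = -8355584017/111846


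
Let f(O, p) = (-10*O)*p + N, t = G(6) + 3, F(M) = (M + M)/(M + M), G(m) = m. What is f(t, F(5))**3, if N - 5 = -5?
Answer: -729000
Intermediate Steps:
N = 0 (N = 5 - 5 = 0)
F(M) = 1 (F(M) = (2*M)/((2*M)) = (2*M)*(1/(2*M)) = 1)
t = 9 (t = 6 + 3 = 9)
f(O, p) = -10*O*p (f(O, p) = (-10*O)*p + 0 = -10*O*p + 0 = -10*O*p)
f(t, F(5))**3 = (-10*9*1)**3 = (-90)**3 = -729000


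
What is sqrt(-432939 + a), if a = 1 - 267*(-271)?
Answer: I*sqrt(360581) ≈ 600.48*I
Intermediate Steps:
a = 72358 (a = 1 + 72357 = 72358)
sqrt(-432939 + a) = sqrt(-432939 + 72358) = sqrt(-360581) = I*sqrt(360581)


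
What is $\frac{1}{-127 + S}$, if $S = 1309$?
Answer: $\frac{1}{1182} \approx 0.00084602$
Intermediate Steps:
$\frac{1}{-127 + S} = \frac{1}{-127 + 1309} = \frac{1}{1182}$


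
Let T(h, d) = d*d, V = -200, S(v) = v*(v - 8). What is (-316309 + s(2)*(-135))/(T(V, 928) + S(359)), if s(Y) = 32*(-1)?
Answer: -311989/987193 ≈ -0.31604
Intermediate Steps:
s(Y) = -32
S(v) = v*(-8 + v)
T(h, d) = d**2
(-316309 + s(2)*(-135))/(T(V, 928) + S(359)) = (-316309 - 32*(-135))/(928**2 + 359*(-8 + 359)) = (-316309 + 4320)/(861184 + 359*351) = -311989/(861184 + 126009) = -311989/987193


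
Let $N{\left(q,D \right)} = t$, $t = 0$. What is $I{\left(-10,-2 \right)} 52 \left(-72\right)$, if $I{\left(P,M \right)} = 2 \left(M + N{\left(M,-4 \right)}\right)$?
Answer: $14976$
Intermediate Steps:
$N{\left(q,D \right)} = 0$
$I{\left(P,M \right)} = 2 M$ ($I{\left(P,M \right)} = 2 \left(M + 0\right) = 2 M$)
$I{\left(-10,-2 \right)} 52 \left(-72\right) = 2 \left(-2\right) 52 \left(-72\right) = \left(-4\right) 52 \left(-72\right) = \left(-208\right) \left(-72\right) = 14976$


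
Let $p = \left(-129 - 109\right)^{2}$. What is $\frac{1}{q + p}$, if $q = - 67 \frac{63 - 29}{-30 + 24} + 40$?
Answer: $\frac{3}{171191} \approx 1.7524 \cdot 10^{-5}$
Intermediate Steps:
$p = 56644$ ($p = \left(-238\right)^{2} = 56644$)
$q = \frac{1259}{3}$ ($q = - 67 \frac{34}{-6} + 40 = - 67 \cdot 34 \left(- \frac{1}{6}\right) + 40 = \left(-67\right) \left(- \frac{17}{3}\right) + 40 = \frac{1139}{3} + 40 = \frac{1259}{3} \approx 419.67$)
$\frac{1}{q + p} = \frac{1}{\frac{1259}{3} + 56644} = \frac{1}{\frac{171191}{3}} = \frac{3}{171191}$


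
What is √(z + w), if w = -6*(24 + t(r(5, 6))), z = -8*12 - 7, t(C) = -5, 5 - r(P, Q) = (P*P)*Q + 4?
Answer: I*√217 ≈ 14.731*I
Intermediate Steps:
r(P, Q) = 1 - Q*P² (r(P, Q) = 5 - ((P*P)*Q + 4) = 5 - (P²*Q + 4) = 5 - (Q*P² + 4) = 5 - (4 + Q*P²) = 5 + (-4 - Q*P²) = 1 - Q*P²)
z = -103 (z = -96 - 7 = -103)
w = -114 (w = -6*(24 - 5) = -6*19 = -114)
√(z + w) = √(-103 - 114) = √(-217) = I*√217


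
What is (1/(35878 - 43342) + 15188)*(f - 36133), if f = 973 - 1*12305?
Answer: -5380785759415/7464 ≈ -7.2090e+8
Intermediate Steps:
f = -11332 (f = 973 - 12305 = -11332)
(1/(35878 - 43342) + 15188)*(f - 36133) = (1/(35878 - 43342) + 15188)*(-11332 - 36133) = (1/(-7464) + 15188)*(-47465) = (-1/7464 + 15188)*(-47465) = (113363231/7464)*(-47465) = -5380785759415/7464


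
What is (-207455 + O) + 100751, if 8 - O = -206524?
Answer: 99828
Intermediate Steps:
O = 206532 (O = 8 - 1*(-206524) = 8 + 206524 = 206532)
(-207455 + O) + 100751 = (-207455 + 206532) + 100751 = -923 + 100751 = 99828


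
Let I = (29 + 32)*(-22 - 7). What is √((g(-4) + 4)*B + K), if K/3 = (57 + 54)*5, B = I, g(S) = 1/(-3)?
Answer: 8*I*√678/3 ≈ 69.436*I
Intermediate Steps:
g(S) = -⅓
I = -1769 (I = 61*(-29) = -1769)
B = -1769
K = 1665 (K = 3*((57 + 54)*5) = 3*(111*5) = 3*555 = 1665)
√((g(-4) + 4)*B + K) = √((-⅓ + 4)*(-1769) + 1665) = √((11/3)*(-1769) + 1665) = √(-19459/3 + 1665) = √(-14464/3) = 8*I*√678/3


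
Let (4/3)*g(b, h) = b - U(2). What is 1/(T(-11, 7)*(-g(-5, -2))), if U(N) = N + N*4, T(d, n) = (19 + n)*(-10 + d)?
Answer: -2/12285 ≈ -0.00016280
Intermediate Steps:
T(d, n) = (-10 + d)*(19 + n)
U(N) = 5*N (U(N) = N + 4*N = 5*N)
g(b, h) = -15/2 + 3*b/4 (g(b, h) = 3*(b - 5*2)/4 = 3*(b - 1*10)/4 = 3*(b - 10)/4 = 3*(-10 + b)/4 = -15/2 + 3*b/4)
1/(T(-11, 7)*(-g(-5, -2))) = 1/((-190 - 10*7 + 19*(-11) - 11*7)*(-(-15/2 + (¾)*(-5)))) = 1/((-190 - 70 - 209 - 77)*(-(-15/2 - 15/4))) = 1/(-(-546)*(-45)/4) = 1/(-546*45/4) = 1/(-12285/2) = -2/12285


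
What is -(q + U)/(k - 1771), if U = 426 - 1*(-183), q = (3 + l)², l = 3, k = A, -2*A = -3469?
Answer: 1290/73 ≈ 17.671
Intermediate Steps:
A = 3469/2 (A = -½*(-3469) = 3469/2 ≈ 1734.5)
k = 3469/2 ≈ 1734.5
q = 36 (q = (3 + 3)² = 6² = 36)
U = 609 (U = 426 + 183 = 609)
-(q + U)/(k - 1771) = -(36 + 609)/(3469/2 - 1771) = -645/(-73/2) = -645*(-2)/73 = -1*(-1290/73) = 1290/73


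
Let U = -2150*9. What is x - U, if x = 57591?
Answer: 76941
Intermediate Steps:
U = -19350
x - U = 57591 - 1*(-19350) = 57591 + 19350 = 76941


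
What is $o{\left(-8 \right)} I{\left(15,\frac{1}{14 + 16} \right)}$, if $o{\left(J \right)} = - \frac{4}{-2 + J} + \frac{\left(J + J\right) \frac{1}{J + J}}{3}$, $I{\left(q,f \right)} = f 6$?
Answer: $\frac{11}{75} \approx 0.14667$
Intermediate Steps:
$I{\left(q,f \right)} = 6 f$
$o{\left(J \right)} = \frac{1}{3} - \frac{4}{-2 + J}$ ($o{\left(J \right)} = - \frac{4}{-2 + J} + \frac{2 J}{2 J} \frac{1}{3} = - \frac{4}{-2 + J} + 2 J \frac{1}{2 J} \frac{1}{3} = - \frac{4}{-2 + J} + 1 \cdot \frac{1}{3} = - \frac{4}{-2 + J} + \frac{1}{3} = \frac{1}{3} - \frac{4}{-2 + J}$)
$o{\left(-8 \right)} I{\left(15,\frac{1}{14 + 16} \right)} = \frac{-14 - 8}{3 \left(-2 - 8\right)} \frac{6}{14 + 16} = \frac{1}{3} \frac{1}{-10} \left(-22\right) \frac{6}{30} = \frac{1}{3} \left(- \frac{1}{10}\right) \left(-22\right) 6 \cdot \frac{1}{30} = \frac{11}{15} \cdot \frac{1}{5} = \frac{11}{75}$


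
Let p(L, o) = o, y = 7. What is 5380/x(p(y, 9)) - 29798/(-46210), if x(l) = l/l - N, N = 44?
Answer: -123664243/993515 ≈ -124.47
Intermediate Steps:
x(l) = -43 (x(l) = l/l - 1*44 = 1 - 44 = -43)
5380/x(p(y, 9)) - 29798/(-46210) = 5380/(-43) - 29798/(-46210) = 5380*(-1/43) - 29798*(-1/46210) = -5380/43 + 14899/23105 = -123664243/993515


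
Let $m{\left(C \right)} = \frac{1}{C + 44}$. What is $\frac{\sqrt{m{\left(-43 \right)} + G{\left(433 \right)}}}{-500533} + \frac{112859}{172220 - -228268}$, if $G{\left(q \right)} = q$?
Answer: $\frac{112859}{400488} - \frac{\sqrt{434}}{500533} \approx 0.28176$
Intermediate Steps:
$m{\left(C \right)} = \frac{1}{44 + C}$
$\frac{\sqrt{m{\left(-43 \right)} + G{\left(433 \right)}}}{-500533} + \frac{112859}{172220 - -228268} = \frac{\sqrt{\frac{1}{44 - 43} + 433}}{-500533} + \frac{112859}{172220 - -228268} = \sqrt{1^{-1} + 433} \left(- \frac{1}{500533}\right) + \frac{112859}{172220 + 228268} = \sqrt{1 + 433} \left(- \frac{1}{500533}\right) + \frac{112859}{400488} = \sqrt{434} \left(- \frac{1}{500533}\right) + 112859 \cdot \frac{1}{400488} = - \frac{\sqrt{434}}{500533} + \frac{112859}{400488} = \frac{112859}{400488} - \frac{\sqrt{434}}{500533}$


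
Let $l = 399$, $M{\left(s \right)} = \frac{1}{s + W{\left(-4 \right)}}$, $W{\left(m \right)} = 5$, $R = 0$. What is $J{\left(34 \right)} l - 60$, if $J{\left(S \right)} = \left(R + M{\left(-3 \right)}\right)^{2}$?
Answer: $\frac{159}{4} \approx 39.75$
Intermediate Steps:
$M{\left(s \right)} = \frac{1}{5 + s}$ ($M{\left(s \right)} = \frac{1}{s + 5} = \frac{1}{5 + s}$)
$J{\left(S \right)} = \frac{1}{4}$ ($J{\left(S \right)} = \left(0 + \frac{1}{5 - 3}\right)^{2} = \left(0 + \frac{1}{2}\right)^{2} = \left(\frac{1}{2}\right)^{2} = \frac{1}{4}$)
$J{\left(34 \right)} l - 60 = \frac{1}{4} \cdot 399 - 60 = \frac{399}{4} - 60 = \frac{159}{4}$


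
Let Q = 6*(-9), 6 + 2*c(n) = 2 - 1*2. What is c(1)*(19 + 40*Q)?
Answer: 6423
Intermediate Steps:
c(n) = -3 (c(n) = -3 + (2 - 1*2)/2 = -3 + (2 - 2)/2 = -3 + (½)*0 = -3 + 0 = -3)
Q = -54
c(1)*(19 + 40*Q) = -3*(19 + 40*(-54)) = -3*(19 - 2160) = -3*(-2141) = 6423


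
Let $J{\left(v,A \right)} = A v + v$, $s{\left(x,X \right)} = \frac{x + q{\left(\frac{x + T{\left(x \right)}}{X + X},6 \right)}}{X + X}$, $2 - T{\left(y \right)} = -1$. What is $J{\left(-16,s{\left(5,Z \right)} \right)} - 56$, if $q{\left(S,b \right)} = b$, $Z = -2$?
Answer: $-28$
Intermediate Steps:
$T{\left(y \right)} = 3$ ($T{\left(y \right)} = 2 - -1 = 2 + 1 = 3$)
$s{\left(x,X \right)} = \frac{6 + x}{2 X}$ ($s{\left(x,X \right)} = \frac{x + 6}{X + X} = \frac{6 + x}{2 X}$)
$J{\left(v,A \right)} = v + A v$
$J{\left(-16,s{\left(5,Z \right)} \right)} - 56 = - 16 \left(1 + \frac{6 + 5}{2 \left(-2\right)}\right) - 56 = - 16 \left(1 + \frac{1}{2} \left(- \frac{1}{2}\right) 11\right) - 56 = - 16 \left(1 - \frac{11}{4}\right) - 56 = \left(-16\right) \left(- \frac{7}{4}\right) - 56 = 28 - 56 = -28$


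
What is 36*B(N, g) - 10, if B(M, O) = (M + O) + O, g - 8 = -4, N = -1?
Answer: 242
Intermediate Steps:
g = 4 (g = 8 - 4 = 4)
B(M, O) = M + 2*O
36*B(N, g) - 10 = 36*(-1 + 2*4) - 10 = 36*(-1 + 8) - 10 = 36*7 - 10 = 252 - 10 = 242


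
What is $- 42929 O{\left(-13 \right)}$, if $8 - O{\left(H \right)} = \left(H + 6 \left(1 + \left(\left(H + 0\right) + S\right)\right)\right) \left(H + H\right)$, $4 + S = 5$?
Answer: $87832734$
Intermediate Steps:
$S = 1$ ($S = -4 + 5 = 1$)
$O{\left(H \right)} = 8 - 2 H \left(12 + 7 H\right)$ ($O{\left(H \right)} = 8 - \left(H + 6 \left(1 + \left(\left(H + 0\right) + 1\right)\right)\right) \left(H + H\right) = 8 - \left(H + 6 \left(1 + \left(H + 1\right)\right)\right) 2 H = 8 - \left(H + 6 \left(1 + \left(1 + H\right)\right)\right) 2 H = 8 - \left(H + 6 \left(2 + H\right)\right) 2 H = 8 - \left(H + \left(12 + 6 H\right)\right) 2 H = 8 - \left(12 + 7 H\right) 2 H = 8 - 2 H \left(12 + 7 H\right)$)
$- 42929 O{\left(-13 \right)} = - 42929 \left(8 - -312 - 14 \left(-13\right)^{2}\right) = - 42929 \left(8 + 312 - 2366\right) = \left(-42929\right) \left(-2046\right) = 87832734$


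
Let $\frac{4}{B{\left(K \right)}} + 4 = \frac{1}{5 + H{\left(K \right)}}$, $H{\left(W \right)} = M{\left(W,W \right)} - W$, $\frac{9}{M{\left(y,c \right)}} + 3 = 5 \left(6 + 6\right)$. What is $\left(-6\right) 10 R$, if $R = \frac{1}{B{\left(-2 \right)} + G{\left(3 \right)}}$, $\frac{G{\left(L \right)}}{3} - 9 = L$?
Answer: $- \frac{7875}{4589} \approx -1.7161$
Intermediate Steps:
$M{\left(y,c \right)} = \frac{3}{19}$ ($M{\left(y,c \right)} = \frac{9}{-3 + 5 \left(6 + 6\right)} = \frac{9}{-3 + 5 \cdot 12} = \frac{9}{-3 + 60} = \frac{9}{57} = 9 \cdot \frac{1}{57} = \frac{3}{19}$)
$H{\left(W \right)} = \frac{3}{19} - W$
$B{\left(K \right)} = \frac{4}{-4 + \frac{1}{\frac{98}{19} - K}}$ ($B{\left(K \right)} = \frac{4}{-4 + \frac{1}{5 - \left(- \frac{3}{19} + K\right)}} = \frac{4}{-4 + \frac{1}{\frac{98}{19} - K}}$)
$G{\left(L \right)} = 27 + 3 L$
$R = \frac{525}{18356}$ ($R = \frac{1}{\frac{4 \left(98 - -38\right)}{-373 + 76 \left(-2\right)} + \left(27 + 3 \cdot 3\right)} = \frac{1}{\frac{4 \left(98 + 38\right)}{-373 - 152} + \left(27 + 9\right)} = \frac{1}{4 \frac{1}{-525} \cdot 136 + 36} = \frac{1}{4 \left(- \frac{1}{525}\right) 136 + 36} = \frac{1}{- \frac{544}{525} + 36} = \frac{1}{\frac{18356}{525}} = \frac{525}{18356} \approx 0.028601$)
$\left(-6\right) 10 R = \left(-6\right) 10 \cdot \frac{525}{18356} = \left(-60\right) \frac{525}{18356} = - \frac{7875}{4589}$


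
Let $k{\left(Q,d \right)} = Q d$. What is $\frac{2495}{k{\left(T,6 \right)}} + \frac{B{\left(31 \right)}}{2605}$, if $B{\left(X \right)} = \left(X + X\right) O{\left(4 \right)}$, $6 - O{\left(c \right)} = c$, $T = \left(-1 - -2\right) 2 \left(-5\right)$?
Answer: $- \frac{1298407}{31260} \approx -41.536$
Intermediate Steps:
$T = -10$ ($T = \left(-1 + 2\right) 2 \left(-5\right) = 1 \cdot 2 \left(-5\right) = 2 \left(-5\right) = -10$)
$O{\left(c \right)} = 6 - c$
$B{\left(X \right)} = 4 X$ ($B{\left(X \right)} = \left(X + X\right) \left(6 - 4\right) = 2 X \left(6 - 4\right) = 2 X 2 = 4 X$)
$\frac{2495}{k{\left(T,6 \right)}} + \frac{B{\left(31 \right)}}{2605} = \frac{2495}{\left(-10\right) 6} + \frac{4 \cdot 31}{2605} = \frac{2495}{-60} + 124 \cdot \frac{1}{2605} = 2495 \left(- \frac{1}{60}\right) + \frac{124}{2605} = - \frac{499}{12} + \frac{124}{2605} = - \frac{1298407}{31260}$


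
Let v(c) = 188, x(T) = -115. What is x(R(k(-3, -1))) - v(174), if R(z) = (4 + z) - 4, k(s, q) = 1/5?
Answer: -303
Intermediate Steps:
k(s, q) = ⅕ (k(s, q) = 1*(⅕) = ⅕)
R(z) = z
x(R(k(-3, -1))) - v(174) = -115 - 1*188 = -115 - 188 = -303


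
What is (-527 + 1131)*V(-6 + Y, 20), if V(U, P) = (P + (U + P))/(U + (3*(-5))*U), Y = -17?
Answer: 5134/161 ≈ 31.888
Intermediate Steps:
V(U, P) = -(U + 2*P)/(14*U) (V(U, P) = (P + (P + U))/(U - 15*U) = (U + 2*P)/((-14*U)) = (U + 2*P)*(-1/(14*U)) = -(U + 2*P)/(14*U))
(-527 + 1131)*V(-6 + Y, 20) = (-527 + 1131)*((-(-6 - 17) - 2*20)/(14*(-6 - 17))) = 604*((1/14)*(-1*(-23) - 40)/(-23)) = 604*((1/14)*(-1/23)*(23 - 40)) = 604*((1/14)*(-1/23)*(-17)) = 604*(17/322) = 5134/161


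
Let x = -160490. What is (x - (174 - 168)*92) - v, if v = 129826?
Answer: -290868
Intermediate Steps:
(x - (174 - 168)*92) - v = (-160490 - (174 - 168)*92) - 1*129826 = (-160490 - 6*92) - 129826 = (-160490 - 1*552) - 129826 = (-160490 - 552) - 129826 = -161042 - 129826 = -290868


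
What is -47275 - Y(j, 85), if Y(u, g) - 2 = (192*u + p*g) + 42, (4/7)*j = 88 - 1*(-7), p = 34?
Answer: -82129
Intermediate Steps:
j = 665/4 (j = 7*(88 - 1*(-7))/4 = 7*(88 + 7)/4 = (7/4)*95 = 665/4 ≈ 166.25)
Y(u, g) = 44 + 34*g + 192*u (Y(u, g) = 2 + ((192*u + 34*g) + 42) = 2 + ((34*g + 192*u) + 42) = 2 + (42 + 34*g + 192*u) = 44 + 34*g + 192*u)
-47275 - Y(j, 85) = -47275 - (44 + 34*85 + 192*(665/4)) = -47275 - (44 + 2890 + 31920) = -47275 - 1*34854 = -47275 - 34854 = -82129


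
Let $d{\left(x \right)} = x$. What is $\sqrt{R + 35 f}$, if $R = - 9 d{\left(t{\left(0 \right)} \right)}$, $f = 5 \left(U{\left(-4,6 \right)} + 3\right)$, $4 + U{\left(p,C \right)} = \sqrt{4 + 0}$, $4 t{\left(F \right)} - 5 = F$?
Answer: $\frac{\sqrt{655}}{2} \approx 12.796$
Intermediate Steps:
$t{\left(F \right)} = \frac{5}{4} + \frac{F}{4}$
$U{\left(p,C \right)} = -2$ ($U{\left(p,C \right)} = -4 + \sqrt{4 + 0} = -4 + \sqrt{4} = -4 + 2 = -2$)
$f = 5$ ($f = 5 \left(-2 + 3\right) = 5 \cdot 1 = 5$)
$R = - \frac{45}{4}$ ($R = - 9 \left(\frac{5}{4} + \frac{1}{4} \cdot 0\right) = - 9 \left(\frac{5}{4} + 0\right) = \left(-9\right) \frac{5}{4} = - \frac{45}{4} \approx -11.25$)
$\sqrt{R + 35 f} = \sqrt{- \frac{45}{4} + 35 \cdot 5} = \sqrt{- \frac{45}{4} + 175} = \sqrt{\frac{655}{4}} = \frac{\sqrt{655}}{2}$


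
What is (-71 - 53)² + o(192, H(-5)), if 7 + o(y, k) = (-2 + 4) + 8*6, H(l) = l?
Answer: 15419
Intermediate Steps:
o(y, k) = 43 (o(y, k) = -7 + ((-2 + 4) + 8*6) = -7 + (2 + 48) = -7 + 50 = 43)
(-71 - 53)² + o(192, H(-5)) = (-71 - 53)² + 43 = (-124)² + 43 = 15376 + 43 = 15419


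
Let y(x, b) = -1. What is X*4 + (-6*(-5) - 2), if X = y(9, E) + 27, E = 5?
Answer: 132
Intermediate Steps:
X = 26 (X = -1 + 27 = 26)
X*4 + (-6*(-5) - 2) = 26*4 + (-6*(-5) - 2) = 104 + (30 - 2) = 104 + 28 = 132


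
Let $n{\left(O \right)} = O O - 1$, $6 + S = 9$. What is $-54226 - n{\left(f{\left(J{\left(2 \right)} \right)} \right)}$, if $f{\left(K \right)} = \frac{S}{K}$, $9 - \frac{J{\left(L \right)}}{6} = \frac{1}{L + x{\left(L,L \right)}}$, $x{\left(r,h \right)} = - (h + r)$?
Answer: $- \frac{19575226}{361} \approx -54225.0$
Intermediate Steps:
$S = 3$ ($S = -6 + 9 = 3$)
$x{\left(r,h \right)} = - h - r$
$J{\left(L \right)} = 54 + \frac{6}{L}$ ($J{\left(L \right)} = 54 - \frac{6}{L - 2 L} = 54 - \frac{6}{\left(-1\right) L} = 54 - 6 \left(- \frac{1}{L}\right) = 54 + \frac{6}{L}$)
$f{\left(K \right)} = \frac{3}{K}$
$n{\left(O \right)} = -1 + O^{2}$ ($n{\left(O \right)} = O^{2} - 1 = -1 + O^{2}$)
$-54226 - n{\left(f{\left(J{\left(2 \right)} \right)} \right)} = -54226 - \left(-1 + \left(\frac{3}{54 + \frac{6}{2}}\right)^{2}\right) = -54226 - \left(-1 + \left(\frac{3}{54 + 6 \cdot \frac{1}{2}}\right)^{2}\right) = -54226 - \left(-1 + \left(\frac{3}{54 + 3}\right)^{2}\right) = -54226 - \left(-1 + \left(\frac{3}{57}\right)^{2}\right) = -54226 - \left(-1 + \left(3 \cdot \frac{1}{57}\right)^{2}\right) = -54226 - \left(-1 + \left(\frac{1}{19}\right)^{2}\right) = -54226 - \left(-1 + \frac{1}{361}\right) = -54226 - - \frac{360}{361} = -54226 + \frac{360}{361} = - \frac{19575226}{361}$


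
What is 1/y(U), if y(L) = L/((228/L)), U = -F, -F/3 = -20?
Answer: 19/300 ≈ 0.063333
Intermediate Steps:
F = 60 (F = -3*(-20) = 60)
U = -60 (U = -1*60 = -60)
y(L) = L²/228 (y(L) = L*(L/228) = L²/228)
1/y(U) = 1/((1/228)*(-60)²) = 1/((1/228)*3600) = 1/(300/19) = 19/300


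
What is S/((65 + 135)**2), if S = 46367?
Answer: 46367/40000 ≈ 1.1592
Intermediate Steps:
S/((65 + 135)**2) = 46367/((65 + 135)**2) = 46367/(200**2) = 46367/40000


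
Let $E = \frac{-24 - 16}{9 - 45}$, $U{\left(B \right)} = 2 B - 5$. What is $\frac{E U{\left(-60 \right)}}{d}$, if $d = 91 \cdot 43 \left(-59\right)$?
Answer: $\frac{1250}{2077803} \approx 0.0006016$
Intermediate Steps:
$U{\left(B \right)} = -5 + 2 B$
$d = -230867$ ($d = 3913 \left(-59\right) = -230867$)
$E = \frac{10}{9}$ ($E = - \frac{40}{-36} = \left(-40\right) \left(- \frac{1}{36}\right) = \frac{10}{9} \approx 1.1111$)
$\frac{E U{\left(-60 \right)}}{d} = \frac{\frac{10}{9} \left(-5 + 2 \left(-60\right)\right)}{-230867} = \frac{10 \left(-5 - 120\right)}{9} \left(- \frac{1}{230867}\right) = \frac{10}{9} \left(-125\right) \left(- \frac{1}{230867}\right) = \left(- \frac{1250}{9}\right) \left(- \frac{1}{230867}\right) = \frac{1250}{2077803}$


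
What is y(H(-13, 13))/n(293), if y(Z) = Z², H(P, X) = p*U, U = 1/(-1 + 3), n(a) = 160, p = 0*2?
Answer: 0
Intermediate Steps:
p = 0
U = ½ (U = 1/2 = ½ ≈ 0.50000)
H(P, X) = 0 (H(P, X) = 0*(½) = 0)
y(H(-13, 13))/n(293) = 0²/160 = 0*(1/160) = 0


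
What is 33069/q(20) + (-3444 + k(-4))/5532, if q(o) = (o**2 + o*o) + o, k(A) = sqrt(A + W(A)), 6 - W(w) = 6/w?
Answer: 15009469/378020 + sqrt(14)/11064 ≈ 39.706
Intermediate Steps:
W(w) = 6 - 6/w
k(A) = sqrt(6 + A - 6/A) (k(A) = sqrt(A + (6 - 6/A)) = sqrt(6 + A - 6/A))
q(o) = o + 2*o**2 (q(o) = (o**2 + o**2) + o = 2*o**2 + o = o + 2*o**2)
33069/q(20) + (-3444 + k(-4))/5532 = 33069/((20*(1 + 2*20))) + (-3444 + sqrt(6 - 4 - 6/(-4)))/5532 = 33069/((20*(1 + 40))) + (-3444 + sqrt(6 - 4 - 6*(-1/4)))*(1/5532) = 33069/((20*41)) + (-3444 + sqrt(6 - 4 + 3/2))*(1/5532) = 33069/820 + (-3444 + sqrt(7/2))*(1/5532) = 33069*(1/820) + (-3444 + sqrt(14)/2)*(1/5532) = 33069/820 + (-287/461 + sqrt(14)/11064) = 15009469/378020 + sqrt(14)/11064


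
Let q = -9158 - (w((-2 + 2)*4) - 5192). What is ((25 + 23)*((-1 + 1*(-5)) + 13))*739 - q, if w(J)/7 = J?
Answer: 252270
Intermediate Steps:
w(J) = 7*J
q = -3966 (q = -9158 - (7*((-2 + 2)*4) - 5192) = -9158 - (7*(0*4) - 5192) = -9158 - (7*0 - 5192) = -9158 - (0 - 5192) = -9158 - 1*(-5192) = -9158 + 5192 = -3966)
((25 + 23)*((-1 + 1*(-5)) + 13))*739 - q = ((25 + 23)*((-1 + 1*(-5)) + 13))*739 - 1*(-3966) = (48*((-1 - 5) + 13))*739 + 3966 = (48*(-6 + 13))*739 + 3966 = (48*7)*739 + 3966 = 336*739 + 3966 = 248304 + 3966 = 252270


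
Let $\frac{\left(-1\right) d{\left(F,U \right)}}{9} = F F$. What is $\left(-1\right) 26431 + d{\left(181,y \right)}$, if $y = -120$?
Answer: $-321280$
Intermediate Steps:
$d{\left(F,U \right)} = - 9 F^{2}$ ($d{\left(F,U \right)} = - 9 F F = - 9 F^{2}$)
$\left(-1\right) 26431 + d{\left(181,y \right)} = \left(-1\right) 26431 - 9 \cdot 181^{2} = -26431 - 294849 = -321280$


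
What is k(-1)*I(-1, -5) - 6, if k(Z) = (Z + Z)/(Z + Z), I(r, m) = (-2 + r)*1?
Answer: -9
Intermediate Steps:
I(r, m) = -2 + r
k(Z) = 1 (k(Z) = (2*Z)/((2*Z)) = (2*Z)*(1/(2*Z)) = 1)
k(-1)*I(-1, -5) - 6 = 1*(-2 - 1) - 6 = 1*(-3) - 6 = -3 - 6 = -9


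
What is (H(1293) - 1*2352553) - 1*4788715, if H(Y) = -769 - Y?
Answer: -7143330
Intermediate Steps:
(H(1293) - 1*2352553) - 1*4788715 = ((-769 - 1*1293) - 1*2352553) - 1*4788715 = ((-769 - 1293) - 2352553) - 4788715 = (-2062 - 2352553) - 4788715 = -2354615 - 4788715 = -7143330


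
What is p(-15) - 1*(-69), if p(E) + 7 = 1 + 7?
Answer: 70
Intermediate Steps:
p(E) = 1 (p(E) = -7 + (1 + 7) = -7 + 8 = 1)
p(-15) - 1*(-69) = 1 - 1*(-69) = 1 + 69 = 70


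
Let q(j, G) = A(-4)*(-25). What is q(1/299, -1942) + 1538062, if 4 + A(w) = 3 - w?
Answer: 1537987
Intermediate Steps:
A(w) = -1 - w (A(w) = -4 + (3 - w) = -1 - w)
q(j, G) = -75 (q(j, G) = (-1 - 1*(-4))*(-25) = (-1 + 4)*(-25) = 3*(-25) = -75)
q(1/299, -1942) + 1538062 = -75 + 1538062 = 1537987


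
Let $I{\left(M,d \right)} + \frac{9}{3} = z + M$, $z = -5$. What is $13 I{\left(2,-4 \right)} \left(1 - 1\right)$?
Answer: $0$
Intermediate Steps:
$I{\left(M,d \right)} = -8 + M$ ($I{\left(M,d \right)} = -3 + \left(-5 + M\right) = -8 + M$)
$13 I{\left(2,-4 \right)} \left(1 - 1\right) = 13 \left(-8 + 2\right) \left(1 - 1\right) = 13 \left(-6\right) \left(1 - 1\right) = \left(-78\right) 0 = 0$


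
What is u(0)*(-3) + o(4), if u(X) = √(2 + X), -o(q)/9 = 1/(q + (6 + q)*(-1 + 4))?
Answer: -9/34 - 3*√2 ≈ -4.5073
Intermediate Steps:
o(q) = -9/(18 + 4*q) (o(q) = -9/(q + (6 + q)*(-1 + 4)) = -9/(q + (6 + q)*3) = -9/(q + (18 + 3*q)) = -9/(18 + 4*q))
u(0)*(-3) + o(4) = √(2 + 0)*(-3) - 9/(18 + 4*4) = √2*(-3) - 9/(18 + 16) = -3*√2 - 9/34 = -9/34 - 3*√2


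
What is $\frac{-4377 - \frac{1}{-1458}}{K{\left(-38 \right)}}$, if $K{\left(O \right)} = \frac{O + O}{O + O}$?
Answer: $- \frac{6381665}{1458} \approx -4377.0$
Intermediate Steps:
$K{\left(O \right)} = 1$ ($K{\left(O \right)} = \frac{2 O}{2 O} = 2 O \frac{1}{2 O} = 1$)
$\frac{-4377 - \frac{1}{-1458}}{K{\left(-38 \right)}} = \frac{-4377 - \frac{1}{-1458}}{1} = \left(-4377 - - \frac{1}{1458}\right) 1 = \left(-4377 + \frac{1}{1458}\right) 1 = \left(- \frac{6381665}{1458}\right) 1 = - \frac{6381665}{1458}$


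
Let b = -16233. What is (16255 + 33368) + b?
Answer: 33390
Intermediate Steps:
(16255 + 33368) + b = (16255 + 33368) - 16233 = 49623 - 16233 = 33390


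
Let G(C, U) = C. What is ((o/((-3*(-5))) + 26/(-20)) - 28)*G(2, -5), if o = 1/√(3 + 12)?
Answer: -293/5 + 2*√15/225 ≈ -58.566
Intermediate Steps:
o = √15/15 (o = 1/√15 = 1*(√15/15) = √15/15 ≈ 0.25820)
((o/((-3*(-5))) + 26/(-20)) - 28)*G(2, -5) = (((√15/15)/((-3*(-5))) + 26/(-20)) - 28)*2 = (((√15/15)/15 + 26*(-1/20)) - 28)*2 = (((√15/15)*(1/15) - 13/10) - 28)*2 = ((√15/225 - 13/10) - 28)*2 = ((-13/10 + √15/225) - 28)*2 = (-293/10 + √15/225)*2 = -293/5 + 2*√15/225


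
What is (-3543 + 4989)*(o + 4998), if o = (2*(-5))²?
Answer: 7371708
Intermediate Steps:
o = 100 (o = (-10)² = 100)
(-3543 + 4989)*(o + 4998) = (-3543 + 4989)*(100 + 4998) = 1446*5098 = 7371708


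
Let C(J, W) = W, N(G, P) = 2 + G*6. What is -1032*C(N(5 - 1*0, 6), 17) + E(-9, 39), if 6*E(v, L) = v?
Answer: -35091/2 ≈ -17546.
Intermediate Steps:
E(v, L) = v/6
N(G, P) = 2 + 6*G
-1032*C(N(5 - 1*0, 6), 17) + E(-9, 39) = -1032*17 + (⅙)*(-9) = -17544 - 3/2 = -35091/2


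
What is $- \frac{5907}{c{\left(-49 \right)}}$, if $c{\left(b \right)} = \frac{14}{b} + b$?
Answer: $\frac{13783}{115} \approx 119.85$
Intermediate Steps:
$c{\left(b \right)} = b + \frac{14}{b}$
$- \frac{5907}{c{\left(-49 \right)}} = - \frac{5907}{-49 + \frac{14}{-49}} = - \frac{5907}{-49 + 14 \left(- \frac{1}{49}\right)} = - \frac{5907}{-49 - \frac{2}{7}} = - \frac{5907}{- \frac{345}{7}} = \left(-5907\right) \left(- \frac{7}{345}\right) = \frac{13783}{115}$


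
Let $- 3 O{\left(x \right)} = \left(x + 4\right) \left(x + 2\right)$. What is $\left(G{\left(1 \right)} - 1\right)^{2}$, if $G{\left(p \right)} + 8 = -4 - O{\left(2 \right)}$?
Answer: $25$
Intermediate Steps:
$O{\left(x \right)} = - \frac{\left(2 + x\right) \left(4 + x\right)}{3}$ ($O{\left(x \right)} = - \frac{\left(x + 4\right) \left(x + 2\right)}{3} = - \frac{\left(4 + x\right) \left(2 + x\right)}{3} = - \frac{\left(2 + x\right) \left(4 + x\right)}{3}$)
$G{\left(p \right)} = -4$ ($G{\left(p \right)} = -8 - \left(\frac{4}{3} - 4 - \frac{4}{3}\right) = -8 - \left(- \frac{8}{3} - \frac{4}{3}\right) = -8 - -4 = -8 + \left(-4 + 8\right) = -8 + 4 = -4$)
$\left(G{\left(1 \right)} - 1\right)^{2} = \left(-4 - 1\right)^{2} = \left(-5\right)^{2} = 25$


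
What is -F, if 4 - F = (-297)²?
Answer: 88205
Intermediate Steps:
F = -88205 (F = 4 - 1*(-297)² = 4 - 1*88209 = 4 - 88209 = -88205)
-F = -1*(-88205) = 88205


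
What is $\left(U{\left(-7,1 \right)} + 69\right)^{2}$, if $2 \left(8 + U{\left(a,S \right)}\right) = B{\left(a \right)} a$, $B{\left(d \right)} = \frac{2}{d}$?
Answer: $3844$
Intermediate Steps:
$U{\left(a,S \right)} = -7$ ($U{\left(a,S \right)} = -8 + \frac{\frac{2}{a} a}{2} = -8 + \frac{1}{2} \cdot 2 = -8 + 1 = -7$)
$\left(U{\left(-7,1 \right)} + 69\right)^{2} = \left(-7 + 69\right)^{2} = 62^{2} = 3844$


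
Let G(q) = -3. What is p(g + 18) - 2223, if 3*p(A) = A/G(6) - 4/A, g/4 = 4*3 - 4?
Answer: -501431/225 ≈ -2228.6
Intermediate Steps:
g = 32 (g = 4*(4*3 - 4) = 4*(12 - 4) = 4*8 = 32)
p(A) = -4/(3*A) - A/9 (p(A) = (A/(-3) - 4/A)/3 = (A*(-⅓) - 4/A)/3 = (-A/3 - 4/A)/3 = (-4/A - A/3)/3 = -4/(3*A) - A/9)
p(g + 18) - 2223 = (-12 - (32 + 18)²)/(9*(32 + 18)) - 2223 = (⅑)*(-12 - 1*50²)/50 - 2223 = (⅑)*(1/50)*(-12 - 1*2500) - 2223 = (⅑)*(1/50)*(-12 - 2500) - 2223 = (⅑)*(1/50)*(-2512) - 2223 = -1256/225 - 2223 = -501431/225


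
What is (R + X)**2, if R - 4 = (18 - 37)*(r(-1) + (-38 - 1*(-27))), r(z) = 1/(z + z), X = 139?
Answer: 522729/4 ≈ 1.3068e+5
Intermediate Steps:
r(z) = 1/(2*z)
R = 445/2 (R = 4 + (18 - 37)*((1/2)/(-1) + (-38 - 1*(-27))) = 4 - 19*((1/2)*(-1) + (-38 + 27)) = 4 - 19*(-1/2 - 11) = 4 - 19*(-23/2) = 4 + 437/2 = 445/2 ≈ 222.50)
(R + X)**2 = (445/2 + 139)**2 = (723/2)**2 = 522729/4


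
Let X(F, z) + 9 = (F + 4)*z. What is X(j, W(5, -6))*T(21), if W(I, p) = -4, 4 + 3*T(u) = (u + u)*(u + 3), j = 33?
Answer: -157628/3 ≈ -52543.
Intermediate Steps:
T(u) = -4/3 + 2*u*(3 + u)/3 (T(u) = -4/3 + ((u + u)*(u + 3))/3 = -4/3 + ((2*u)*(3 + u))/3 = -4/3 + (2*u*(3 + u))/3 = -4/3 + 2*u*(3 + u)/3)
X(F, z) = -9 + z*(4 + F) (X(F, z) = -9 + (F + 4)*z = -9 + (4 + F)*z = -9 + z*(4 + F))
X(j, W(5, -6))*T(21) = (-9 + 4*(-4) + 33*(-4))*(-4/3 + 2*21 + (⅔)*21²) = (-9 - 16 - 132)*(-4/3 + 42 + (⅔)*441) = -157*(-4/3 + 42 + 294) = -157*1004/3 = -157628/3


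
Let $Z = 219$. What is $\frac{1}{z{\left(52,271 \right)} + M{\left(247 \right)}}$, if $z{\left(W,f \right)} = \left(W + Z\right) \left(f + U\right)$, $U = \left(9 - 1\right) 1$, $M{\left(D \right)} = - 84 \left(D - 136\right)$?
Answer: $\frac{1}{66285} \approx 1.5086 \cdot 10^{-5}$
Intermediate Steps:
$M{\left(D \right)} = 11424 - 84 D$ ($M{\left(D \right)} = - 84 \left(-136 + D\right) = 11424 - 84 D$)
$U = 8$ ($U = 8 \cdot 1 = 8$)
$z{\left(W,f \right)} = \left(8 + f\right) \left(219 + W\right)$ ($z{\left(W,f \right)} = \left(W + 219\right) \left(f + 8\right) = \left(219 + W\right) \left(8 + f\right) = \left(8 + f\right) \left(219 + W\right)$)
$\frac{1}{z{\left(52,271 \right)} + M{\left(247 \right)}} = \frac{1}{\left(1752 + 8 \cdot 52 + 219 \cdot 271 + 52 \cdot 271\right) + \left(11424 - 20748\right)} = \frac{1}{\left(1752 + 416 + 59349 + 14092\right) + \left(11424 - 20748\right)} = \frac{1}{75609 - 9324} = \frac{1}{66285}$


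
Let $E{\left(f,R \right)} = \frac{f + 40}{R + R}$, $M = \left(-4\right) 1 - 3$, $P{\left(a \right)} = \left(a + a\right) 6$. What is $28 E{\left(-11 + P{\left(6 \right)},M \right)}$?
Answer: $-202$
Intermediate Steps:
$P{\left(a \right)} = 12 a$ ($P{\left(a \right)} = 2 a 6 = 12 a$)
$M = -7$ ($M = -4 - 3 = -7$)
$E{\left(f,R \right)} = \frac{40 + f}{2 R}$
$28 E{\left(-11 + P{\left(6 \right)},M \right)} = 28 \frac{40 + \left(-11 + 12 \cdot 6\right)}{2 \left(-7\right)} = 28 \cdot \frac{1}{2} \left(- \frac{1}{7}\right) \left(40 + \left(-11 + 72\right)\right) = 28 \cdot \frac{1}{2} \left(- \frac{1}{7}\right) \left(40 + 61\right) = 28 \cdot \frac{1}{2} \left(- \frac{1}{7}\right) 101 = 28 \left(- \frac{101}{14}\right) = -202$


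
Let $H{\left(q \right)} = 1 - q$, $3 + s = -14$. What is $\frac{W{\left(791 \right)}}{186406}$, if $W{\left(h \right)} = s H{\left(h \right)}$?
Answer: $\frac{6715}{93203} \approx 0.072047$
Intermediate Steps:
$s = -17$ ($s = -3 - 14 = -17$)
$W{\left(h \right)} = -17 + 17 h$ ($W{\left(h \right)} = - 17 \left(1 - h\right) = -17 + 17 h$)
$\frac{W{\left(791 \right)}}{186406} = \frac{-17 + 17 \cdot 791}{186406} = \left(-17 + 13447\right) \frac{1}{186406} = 13430 \cdot \frac{1}{186406} = \frac{6715}{93203}$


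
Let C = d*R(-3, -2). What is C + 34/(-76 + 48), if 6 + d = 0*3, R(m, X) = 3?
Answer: -269/14 ≈ -19.214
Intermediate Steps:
d = -6 (d = -6 + 0*3 = -6 + 0 = -6)
C = -18 (C = -6*3 = -18)
C + 34/(-76 + 48) = -18 + 34/(-76 + 48) = -18 + 34/(-28) = -18 + 34*(-1/28) = -18 - 17/14 = -269/14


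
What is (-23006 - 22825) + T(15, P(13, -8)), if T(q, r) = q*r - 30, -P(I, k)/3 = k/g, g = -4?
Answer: -45951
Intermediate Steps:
P(I, k) = 3*k/4 (P(I, k) = -3*k/(-4) = -3*k*(-1)/4 = -(-3)*k/4 = 3*k/4)
T(q, r) = -30 + q*r
(-23006 - 22825) + T(15, P(13, -8)) = (-23006 - 22825) + (-30 + 15*((¾)*(-8))) = -45831 + (-30 + 15*(-6)) = -45831 + (-30 - 90) = -45831 - 120 = -45951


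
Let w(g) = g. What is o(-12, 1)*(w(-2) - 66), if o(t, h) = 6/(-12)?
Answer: 34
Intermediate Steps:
o(t, h) = -½ (o(t, h) = 6*(-1/12) = -½)
o(-12, 1)*(w(-2) - 66) = -(-2 - 66)/2 = -½*(-68) = 34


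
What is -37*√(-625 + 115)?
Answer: -37*I*√510 ≈ -835.58*I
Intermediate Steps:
-37*√(-625 + 115) = -37*I*√510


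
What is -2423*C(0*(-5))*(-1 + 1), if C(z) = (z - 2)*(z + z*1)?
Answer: 0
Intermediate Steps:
C(z) = 2*z*(-2 + z) (C(z) = (-2 + z)*(z + z) = (-2 + z)*(2*z) = 2*z*(-2 + z))
-2423*C(0*(-5))*(-1 + 1) = -2423*2*(0*(-5))*(-2 + 0*(-5))*(-1 + 1) = -2423*2*0*(-2 + 0)*0 = -2423*2*0*(-2)*0 = -0*0 = -2423*0 = 0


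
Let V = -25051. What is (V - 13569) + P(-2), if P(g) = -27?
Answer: -38647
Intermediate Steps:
(V - 13569) + P(-2) = (-25051 - 13569) - 27 = -38620 - 27 = -38647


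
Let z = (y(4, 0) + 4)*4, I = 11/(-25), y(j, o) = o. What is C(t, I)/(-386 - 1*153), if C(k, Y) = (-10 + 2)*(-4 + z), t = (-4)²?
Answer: 96/539 ≈ 0.17811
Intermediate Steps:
I = -11/25 (I = 11*(-1/25) = -11/25 ≈ -0.44000)
z = 16 (z = (0 + 4)*4 = 4*4 = 16)
t = 16
C(k, Y) = -96 (C(k, Y) = (-10 + 2)*(-4 + 16) = -8*12 = -96)
C(t, I)/(-386 - 1*153) = -96/(-386 - 1*153) = -96/(-386 - 153) = -96/(-539) = -96*(-1/539) = 96/539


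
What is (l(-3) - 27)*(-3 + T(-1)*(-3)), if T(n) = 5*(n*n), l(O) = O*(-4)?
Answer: 270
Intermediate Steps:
l(O) = -4*O
T(n) = 5*n²
(l(-3) - 27)*(-3 + T(-1)*(-3)) = (-4*(-3) - 27)*(-3 + (5*(-1)²)*(-3)) = (12 - 27)*(-3 + (5*1)*(-3)) = -15*(-3 + 5*(-3)) = -15*(-3 - 15) = -15*(-18) = 270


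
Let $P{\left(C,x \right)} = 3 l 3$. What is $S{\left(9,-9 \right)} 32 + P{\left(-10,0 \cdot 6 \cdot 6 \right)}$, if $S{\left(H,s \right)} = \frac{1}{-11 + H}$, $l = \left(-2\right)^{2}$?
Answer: $20$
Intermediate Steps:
$l = 4$
$P{\left(C,x \right)} = 36$ ($P{\left(C,x \right)} = 3 \cdot 4 \cdot 3 = 12 \cdot 3 = 36$)
$S{\left(9,-9 \right)} 32 + P{\left(-10,0 \cdot 6 \cdot 6 \right)} = \frac{1}{-11 + 9} \cdot 32 + 36 = \frac{1}{-2} \cdot 32 + 36 = \left(- \frac{1}{2}\right) 32 + 36 = -16 + 36 = 20$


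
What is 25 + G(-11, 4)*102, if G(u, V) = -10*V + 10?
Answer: -3035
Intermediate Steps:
G(u, V) = 10 - 10*V
25 + G(-11, 4)*102 = 25 + (10 - 10*4)*102 = 25 + (10 - 40)*102 = 25 - 30*102 = 25 - 3060 = -3035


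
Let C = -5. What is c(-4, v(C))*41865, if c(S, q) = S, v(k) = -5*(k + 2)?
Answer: -167460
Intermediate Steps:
v(k) = -10 - 5*k (v(k) = -5*(2 + k) = -10 - 5*k)
c(-4, v(C))*41865 = -4*41865 = -167460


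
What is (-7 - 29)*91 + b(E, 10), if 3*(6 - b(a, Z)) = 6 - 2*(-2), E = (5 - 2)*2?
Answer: -9820/3 ≈ -3273.3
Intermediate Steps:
E = 6 (E = 3*2 = 6)
b(a, Z) = 8/3 (b(a, Z) = 6 - (6 - 2*(-2))/3 = 6 - (6 + 4)/3 = 6 - ⅓*10 = 6 - 10/3 = 8/3)
(-7 - 29)*91 + b(E, 10) = (-7 - 29)*91 + 8/3 = -36*91 + 8/3 = -3276 + 8/3 = -9820/3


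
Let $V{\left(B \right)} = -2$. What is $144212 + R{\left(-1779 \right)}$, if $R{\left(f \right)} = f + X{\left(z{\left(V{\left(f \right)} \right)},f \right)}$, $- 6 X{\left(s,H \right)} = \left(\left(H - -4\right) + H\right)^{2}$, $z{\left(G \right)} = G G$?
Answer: $- \frac{5888159}{3} \approx -1.9627 \cdot 10^{6}$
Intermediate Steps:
$z{\left(G \right)} = G^{2}$
$X{\left(s,H \right)} = - \frac{\left(4 + 2 H\right)^{2}}{6}$ ($X{\left(s,H \right)} = - \frac{\left(\left(H - -4\right) + H\right)^{2}}{6} = - \frac{\left(\left(H + 4\right) + H\right)^{2}}{6} = - \frac{\left(\left(4 + H\right) + H\right)^{2}}{6} = - \frac{\left(4 + 2 H\right)^{2}}{6}$)
$R{\left(f \right)} = f - \frac{2 \left(2 + f\right)^{2}}{3}$
$144212 + R{\left(-1779 \right)} = 144212 - \left(1779 + \frac{2 \left(2 - 1779\right)^{2}}{3}\right) = 144212 - \left(1779 + \frac{2 \left(-1777\right)^{2}}{3}\right) = 144212 - \frac{6320795}{3} = - \frac{5888159}{3}$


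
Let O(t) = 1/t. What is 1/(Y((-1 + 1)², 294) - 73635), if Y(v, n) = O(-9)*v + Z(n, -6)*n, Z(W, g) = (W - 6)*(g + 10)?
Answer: 1/265053 ≈ 3.7728e-6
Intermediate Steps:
Z(W, g) = (-6 + W)*(10 + g)
Y(v, n) = -v/9 + n*(-24 + 4*n) (Y(v, n) = v/(-9) + (-60 - 6*(-6) + 10*n + n*(-6))*n = -v/9 + (-60 + 36 + 10*n - 6*n)*n = -v/9 + (-24 + 4*n)*n = -v/9 + n*(-24 + 4*n))
1/(Y((-1 + 1)², 294) - 73635) = 1/((-(-1 + 1)²/9 + 4*294*(-6 + 294)) - 73635) = 1/((-⅑*0² + 4*294*288) - 73635) = 1/((-⅑*0 + 338688) - 73635) = 1/((0 + 338688) - 73635) = 1/(338688 - 73635) = 1/265053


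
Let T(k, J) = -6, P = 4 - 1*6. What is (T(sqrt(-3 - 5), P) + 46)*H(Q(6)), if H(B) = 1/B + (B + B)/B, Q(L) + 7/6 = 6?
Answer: 2560/29 ≈ 88.276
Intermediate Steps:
P = -2 (P = 4 - 6 = -2)
Q(L) = 29/6 (Q(L) = -7/6 + 6 = 29/6)
H(B) = 2 + 1/B (H(B) = 1/B + (2*B)/B = 1/B + 2 = 2 + 1/B)
(T(sqrt(-3 - 5), P) + 46)*H(Q(6)) = (-6 + 46)*(2 + 1/(29/6)) = 40*(2 + 6/29) = 40*(64/29) = 2560/29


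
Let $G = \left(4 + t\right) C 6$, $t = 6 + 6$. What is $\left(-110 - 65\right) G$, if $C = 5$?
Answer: $-84000$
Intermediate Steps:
$t = 12$
$G = 480$ ($G = \left(4 + 12\right) 5 \cdot 6 = 16 \cdot 30 = 480$)
$\left(-110 - 65\right) G = \left(-110 - 65\right) 480 = \left(-175\right) 480 = -84000$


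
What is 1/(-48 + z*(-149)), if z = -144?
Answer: 1/21408 ≈ 4.6712e-5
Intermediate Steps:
1/(-48 + z*(-149)) = 1/(-48 - 144*(-149)) = 1/(-48 + 21456) = 1/21408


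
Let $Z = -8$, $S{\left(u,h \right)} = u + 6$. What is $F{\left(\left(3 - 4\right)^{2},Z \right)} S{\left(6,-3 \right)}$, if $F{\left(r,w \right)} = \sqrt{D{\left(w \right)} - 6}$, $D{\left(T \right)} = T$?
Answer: $12 i \sqrt{14} \approx 44.9 i$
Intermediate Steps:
$S{\left(u,h \right)} = 6 + u$
$F{\left(r,w \right)} = \sqrt{-6 + w}$ ($F{\left(r,w \right)} = \sqrt{w - 6} = \sqrt{-6 + w}$)
$F{\left(\left(3 - 4\right)^{2},Z \right)} S{\left(6,-3 \right)} = \sqrt{-6 - 8} \left(6 + 6\right) = \sqrt{-14} \cdot 12 = i \sqrt{14} \cdot 12 = 12 i \sqrt{14}$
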